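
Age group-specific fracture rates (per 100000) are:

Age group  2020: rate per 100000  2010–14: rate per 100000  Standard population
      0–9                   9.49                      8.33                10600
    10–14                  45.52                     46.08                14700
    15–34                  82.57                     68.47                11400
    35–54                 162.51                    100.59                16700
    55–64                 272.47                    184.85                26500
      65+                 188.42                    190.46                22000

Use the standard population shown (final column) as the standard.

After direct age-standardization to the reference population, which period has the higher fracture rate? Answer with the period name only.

2020

Standard total = 101900; weights = 0.1040, 0.1443, 0.1119, 0.1639, 0.2601, 0.2159.
2020: 0.1040×9.49 + 0.1443×45.52 + 0.1119×82.57 + 0.1639×162.51 + 0.2601×272.47 + 0.2159×188.42 = 154.9622 per 100000.
2010–14: 0.1040×8.33 + 0.1443×46.08 + 0.1119×68.47 + 0.1639×100.59 + 0.2601×184.85 + 0.2159×190.46 = 120.8511 per 100000.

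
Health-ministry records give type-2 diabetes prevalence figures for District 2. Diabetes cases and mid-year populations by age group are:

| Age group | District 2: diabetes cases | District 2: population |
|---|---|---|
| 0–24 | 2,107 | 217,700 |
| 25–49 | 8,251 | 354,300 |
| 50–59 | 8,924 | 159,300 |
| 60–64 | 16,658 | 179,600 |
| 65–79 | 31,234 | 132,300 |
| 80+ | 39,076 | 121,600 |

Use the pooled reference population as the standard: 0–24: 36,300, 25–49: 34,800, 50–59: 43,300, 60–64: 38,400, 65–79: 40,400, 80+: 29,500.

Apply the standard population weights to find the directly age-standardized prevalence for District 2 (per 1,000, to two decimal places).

117.50

Age-specific rates per 1,000 for District 2: 9.678, 23.288, 56.020, 92.751, 236.085, 321.349.
Standard total = 222,700; weights = 0.1630, 0.1563, 0.1944, 0.1724, 0.1814, 0.1325.
Standardized rate: 0.1630×9.678 + 0.1563×23.288 + 0.1944×56.020 + 0.1724×92.751 + 0.1814×236.085 + 0.1325×321.349 = 117.4973 per 1,000.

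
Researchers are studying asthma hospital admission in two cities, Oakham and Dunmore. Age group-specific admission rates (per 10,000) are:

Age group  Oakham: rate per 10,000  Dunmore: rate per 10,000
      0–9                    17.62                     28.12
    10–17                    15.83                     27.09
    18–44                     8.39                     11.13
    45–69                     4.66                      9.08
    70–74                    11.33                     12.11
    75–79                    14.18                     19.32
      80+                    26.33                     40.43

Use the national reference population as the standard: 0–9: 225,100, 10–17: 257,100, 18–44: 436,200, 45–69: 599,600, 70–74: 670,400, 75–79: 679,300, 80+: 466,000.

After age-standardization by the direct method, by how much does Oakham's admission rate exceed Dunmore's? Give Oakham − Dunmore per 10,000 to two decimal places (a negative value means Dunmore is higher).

-5.91

Standard total = 3,333,700; weights = 0.0675, 0.0771, 0.1308, 0.1799, 0.2011, 0.2038, 0.1398.
Oakham: 0.0675×17.62 + 0.0771×15.83 + 0.1308×8.39 + 0.1799×4.66 + 0.2011×11.33 + 0.2038×14.18 + 0.1398×26.33 = 13.1949 per 10,000.
Dunmore: 0.0675×28.12 + 0.0771×27.09 + 0.1308×11.13 + 0.1799×9.08 + 0.2011×12.11 + 0.2038×19.32 + 0.1398×40.43 = 19.1010 per 10,000.
Difference = 13.1949 − 19.1010 = -5.9061.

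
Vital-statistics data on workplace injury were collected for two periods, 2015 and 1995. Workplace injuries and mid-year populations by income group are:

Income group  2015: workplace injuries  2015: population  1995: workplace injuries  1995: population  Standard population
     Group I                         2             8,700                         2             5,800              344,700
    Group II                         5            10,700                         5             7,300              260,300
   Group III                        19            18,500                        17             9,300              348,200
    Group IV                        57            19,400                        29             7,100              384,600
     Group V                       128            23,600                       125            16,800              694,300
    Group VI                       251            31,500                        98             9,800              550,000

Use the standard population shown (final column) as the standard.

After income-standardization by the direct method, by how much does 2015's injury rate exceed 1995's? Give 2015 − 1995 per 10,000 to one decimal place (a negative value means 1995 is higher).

Income-specific rates per 10,000 for 2015: 2.30, 4.67, 10.27, 29.38, 54.24, 79.68.
For 1995: 3.45, 6.85, 18.28, 40.85, 74.40, 100.00.
Standard total = 2,582,100; weights = 0.1335, 0.1008, 0.1349, 0.1489, 0.2689, 0.2130.
2015: 0.1335×2.30 + 0.1008×4.67 + 0.1349×10.27 + 0.1489×29.38 + 0.2689×54.24 + 0.2130×79.68 = 38.0959 per 10,000.
1995: 0.1335×3.45 + 0.1008×6.85 + 0.1349×18.28 + 0.1489×40.85 + 0.2689×74.40 + 0.2130×100.00 = 51.0068 per 10,000.
Difference = 38.0959 − 51.0068 = -12.9109.

-12.9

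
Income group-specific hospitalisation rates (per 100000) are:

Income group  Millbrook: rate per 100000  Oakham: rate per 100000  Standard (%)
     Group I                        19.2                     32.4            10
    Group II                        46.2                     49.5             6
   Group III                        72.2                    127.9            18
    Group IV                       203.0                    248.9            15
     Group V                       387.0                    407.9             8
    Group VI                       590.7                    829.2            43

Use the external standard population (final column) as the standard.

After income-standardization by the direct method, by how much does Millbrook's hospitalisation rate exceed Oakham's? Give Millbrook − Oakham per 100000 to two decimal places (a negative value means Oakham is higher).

Standard weights: 0.10, 0.06, 0.18, 0.15, 0.08, 0.43.
Millbrook: 0.1000×19.2 + 0.0600×46.2 + 0.1800×72.2 + 0.1500×203.0 + 0.0800×387.0 + 0.4300×590.7 = 333.0990 per 100000.
Oakham: 0.1000×32.4 + 0.0600×49.5 + 0.1800×127.9 + 0.1500×248.9 + 0.0800×407.9 + 0.4300×829.2 = 455.7550 per 100000.
Difference = 333.0990 − 455.7550 = -122.6560.

-122.66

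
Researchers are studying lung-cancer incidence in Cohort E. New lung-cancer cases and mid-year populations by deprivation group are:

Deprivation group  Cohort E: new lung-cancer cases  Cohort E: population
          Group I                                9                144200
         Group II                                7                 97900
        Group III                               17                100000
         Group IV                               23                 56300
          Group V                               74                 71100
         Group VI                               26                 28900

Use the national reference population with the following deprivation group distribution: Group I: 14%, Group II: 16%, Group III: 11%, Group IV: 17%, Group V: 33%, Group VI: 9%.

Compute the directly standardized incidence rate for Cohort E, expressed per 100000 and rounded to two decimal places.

Deprivation-specific rates per 100000 for Cohort E: 6.24, 7.15, 17.00, 40.85, 104.08, 89.97.
Standard weights: 0.14, 0.16, 0.11, 0.17, 0.33, 0.09.
Standardized rate: 0.1400×6.24 + 0.1600×7.15 + 0.1100×17.00 + 0.1700×40.85 + 0.3300×104.08 + 0.0900×89.97 = 53.2756 per 100000.

53.28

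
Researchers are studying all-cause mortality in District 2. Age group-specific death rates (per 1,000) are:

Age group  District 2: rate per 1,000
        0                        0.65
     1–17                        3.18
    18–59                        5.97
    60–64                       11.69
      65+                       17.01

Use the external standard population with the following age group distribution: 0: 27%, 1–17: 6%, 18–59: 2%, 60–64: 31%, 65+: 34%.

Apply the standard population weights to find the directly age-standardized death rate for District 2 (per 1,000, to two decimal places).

9.89

Standard weights: 0.27, 0.06, 0.02, 0.31, 0.34.
Standardized rate: 0.2700×0.65 + 0.0600×3.18 + 0.0200×5.97 + 0.3100×11.69 + 0.3400×17.01 = 9.8930 per 1,000.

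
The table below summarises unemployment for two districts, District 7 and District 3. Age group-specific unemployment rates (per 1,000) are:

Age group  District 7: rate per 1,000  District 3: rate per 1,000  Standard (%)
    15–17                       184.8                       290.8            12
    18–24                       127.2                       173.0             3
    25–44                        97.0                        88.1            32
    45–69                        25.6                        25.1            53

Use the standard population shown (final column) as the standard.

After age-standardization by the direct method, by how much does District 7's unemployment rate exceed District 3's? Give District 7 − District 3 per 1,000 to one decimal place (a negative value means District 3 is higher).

Standard weights: 0.12, 0.03, 0.32, 0.53.
District 7: 0.1200×184.8 + 0.0300×127.2 + 0.3200×97.0 + 0.5300×25.6 = 70.6000 per 1,000.
District 3: 0.1200×290.8 + 0.0300×173.0 + 0.3200×88.1 + 0.5300×25.1 = 81.5810 per 1,000.
Difference = 70.6000 − 81.5810 = -10.9810.

-11.0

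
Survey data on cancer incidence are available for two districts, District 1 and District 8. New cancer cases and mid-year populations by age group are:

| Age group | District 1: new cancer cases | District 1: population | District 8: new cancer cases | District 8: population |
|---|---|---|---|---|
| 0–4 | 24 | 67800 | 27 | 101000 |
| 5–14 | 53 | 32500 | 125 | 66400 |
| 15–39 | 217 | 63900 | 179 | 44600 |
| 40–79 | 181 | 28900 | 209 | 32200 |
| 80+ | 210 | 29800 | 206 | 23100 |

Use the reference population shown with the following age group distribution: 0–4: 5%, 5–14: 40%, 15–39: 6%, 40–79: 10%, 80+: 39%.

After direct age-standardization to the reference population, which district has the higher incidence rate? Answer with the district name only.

District 8

Age-specific rates per 100000 for District 1: 35.40, 163.08, 339.59, 626.30, 704.70.
For District 8: 26.73, 188.25, 401.35, 649.07, 891.77.
Standard weights: 0.05, 0.40, 0.06, 0.10, 0.39.
District 1: 0.0500×35.40 + 0.4000×163.08 + 0.0600×339.59 + 0.1000×626.30 + 0.3900×704.70 = 424.8382 per 100000.
District 8: 0.0500×26.73 + 0.4000×188.25 + 0.0600×401.35 + 0.1000×649.07 + 0.3900×891.77 = 513.4176 per 100000.
The crude rates (307.31 vs 279.09) would put District 1 higher, but that reflects its age composition; once standardized to a common age structure, District 8 has the higher underlying rate.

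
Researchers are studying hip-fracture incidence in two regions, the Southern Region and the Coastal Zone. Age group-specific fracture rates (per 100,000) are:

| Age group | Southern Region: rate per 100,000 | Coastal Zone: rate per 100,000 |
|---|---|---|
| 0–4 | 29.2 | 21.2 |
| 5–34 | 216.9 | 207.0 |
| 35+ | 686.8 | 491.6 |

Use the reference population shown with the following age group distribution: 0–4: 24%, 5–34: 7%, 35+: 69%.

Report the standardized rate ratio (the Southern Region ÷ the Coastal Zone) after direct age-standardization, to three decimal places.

Standard weights: 0.24, 0.07, 0.69.
The Southern Region: 0.2400×29.2 + 0.0700×216.9 + 0.6900×686.8 = 496.0830 per 100,000.
The Coastal Zone: 0.2400×21.2 + 0.0700×207.0 + 0.6900×491.6 = 358.7820 per 100,000.
Ratio = 496.0830 ÷ 358.7820 = 1.38269.

1.383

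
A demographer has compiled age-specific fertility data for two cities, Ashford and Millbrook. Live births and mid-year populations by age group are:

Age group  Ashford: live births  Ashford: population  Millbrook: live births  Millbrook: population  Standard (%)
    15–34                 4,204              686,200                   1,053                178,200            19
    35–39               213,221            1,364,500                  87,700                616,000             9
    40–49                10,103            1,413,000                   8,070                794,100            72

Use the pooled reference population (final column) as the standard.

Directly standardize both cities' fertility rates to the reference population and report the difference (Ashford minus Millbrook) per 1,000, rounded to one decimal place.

-0.9

Age-specific rates per 1,000 for Ashford: 6.126, 156.263, 7.150.
For Millbrook: 5.909, 142.370, 10.162.
Standard weights: 0.19, 0.09, 0.72.
Ashford: 0.1900×6.126 + 0.0900×156.263 + 0.7200×7.150 = 20.3757 per 1,000.
Millbrook: 0.1900×5.909 + 0.0900×142.370 + 0.7200×10.162 = 21.2530 per 1,000.
Difference = 20.3757 − 21.2530 = -0.8773.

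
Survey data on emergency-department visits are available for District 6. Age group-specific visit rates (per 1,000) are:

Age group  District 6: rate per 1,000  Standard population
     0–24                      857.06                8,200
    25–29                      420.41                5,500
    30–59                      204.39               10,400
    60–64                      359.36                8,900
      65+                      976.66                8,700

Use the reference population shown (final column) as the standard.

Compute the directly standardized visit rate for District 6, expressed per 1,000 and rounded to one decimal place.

Standard total = 41,700; weights = 0.1966, 0.1319, 0.2494, 0.2134, 0.2086.
Standardized rate: 0.1966×857.06 + 0.1319×420.41 + 0.2494×204.39 + 0.2134×359.36 + 0.2086×976.66 = 555.4208 per 1,000.

555.4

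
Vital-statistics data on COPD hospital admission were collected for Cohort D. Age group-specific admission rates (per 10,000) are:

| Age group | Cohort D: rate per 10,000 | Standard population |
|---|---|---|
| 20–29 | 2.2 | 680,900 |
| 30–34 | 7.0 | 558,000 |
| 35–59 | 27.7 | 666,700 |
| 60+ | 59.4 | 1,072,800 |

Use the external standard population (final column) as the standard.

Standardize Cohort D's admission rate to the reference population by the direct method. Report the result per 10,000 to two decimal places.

Standard total = 2,978,400; weights = 0.2286, 0.1873, 0.2238, 0.3602.
Standardized rate: 0.2286×2.2 + 0.1873×7.0 + 0.2238×27.7 + 0.3602×59.4 = 29.4104 per 10,000.

29.41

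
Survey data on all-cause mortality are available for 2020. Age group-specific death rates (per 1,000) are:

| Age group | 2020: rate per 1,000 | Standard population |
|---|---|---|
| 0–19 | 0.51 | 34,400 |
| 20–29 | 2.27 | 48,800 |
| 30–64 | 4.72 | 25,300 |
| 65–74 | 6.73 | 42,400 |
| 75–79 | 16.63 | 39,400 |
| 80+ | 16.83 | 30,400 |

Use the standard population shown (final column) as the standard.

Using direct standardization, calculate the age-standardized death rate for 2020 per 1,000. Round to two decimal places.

Standard total = 220,700; weights = 0.1559, 0.2211, 0.1146, 0.1921, 0.1785, 0.1377.
Standardized rate: 0.1559×0.51 + 0.2211×2.27 + 0.1146×4.72 + 0.1921×6.73 + 0.1785×16.63 + 0.1377×16.83 = 7.7025 per 1,000.

7.70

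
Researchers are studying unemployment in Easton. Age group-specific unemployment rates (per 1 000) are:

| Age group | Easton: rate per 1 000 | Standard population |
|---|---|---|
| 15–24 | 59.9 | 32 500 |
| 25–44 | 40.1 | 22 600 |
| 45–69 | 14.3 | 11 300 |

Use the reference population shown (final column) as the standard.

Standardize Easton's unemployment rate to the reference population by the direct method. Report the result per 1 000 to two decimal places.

Standard total = 66 400; weights = 0.4895, 0.3404, 0.1702.
Standardized rate: 0.4895×59.9 + 0.3404×40.1 + 0.1702×14.3 = 45.4006 per 1 000.

45.40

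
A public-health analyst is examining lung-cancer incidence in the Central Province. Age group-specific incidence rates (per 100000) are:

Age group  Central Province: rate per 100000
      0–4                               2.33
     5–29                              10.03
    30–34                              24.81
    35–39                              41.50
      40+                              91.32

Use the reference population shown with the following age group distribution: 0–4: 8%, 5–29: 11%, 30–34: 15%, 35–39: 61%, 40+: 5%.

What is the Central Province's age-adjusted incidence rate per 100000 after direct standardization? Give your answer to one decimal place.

34.9

Standard weights: 0.08, 0.11, 0.15, 0.61, 0.05.
Standardized rate: 0.0800×2.33 + 0.1100×10.03 + 0.1500×24.81 + 0.6100×41.50 + 0.0500×91.32 = 34.8922 per 100000.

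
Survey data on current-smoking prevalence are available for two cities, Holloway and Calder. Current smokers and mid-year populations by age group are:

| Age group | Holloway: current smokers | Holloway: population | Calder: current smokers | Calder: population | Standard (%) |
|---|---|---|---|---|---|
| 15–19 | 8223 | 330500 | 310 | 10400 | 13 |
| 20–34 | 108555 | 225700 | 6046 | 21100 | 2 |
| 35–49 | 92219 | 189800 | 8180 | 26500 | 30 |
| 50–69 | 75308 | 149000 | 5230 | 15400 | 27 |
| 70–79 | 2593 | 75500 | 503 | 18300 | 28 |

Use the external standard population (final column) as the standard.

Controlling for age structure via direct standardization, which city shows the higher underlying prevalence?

Age-specific rates per 1000 for Holloway: 24.880, 480.970, 485.875, 505.423, 34.344.
For Calder: 29.808, 286.540, 308.679, 339.610, 27.486.
Standard weights: 0.13, 0.02, 0.30, 0.27, 0.28.
Holloway: 0.1300×24.880 + 0.0200×480.970 + 0.3000×485.875 + 0.2700×505.423 + 0.2800×34.344 = 304.6968 per 1000.
Calder: 0.1300×29.808 + 0.0200×286.540 + 0.3000×308.679 + 0.2700×339.610 + 0.2800×27.486 = 201.6006 per 1000.

Holloway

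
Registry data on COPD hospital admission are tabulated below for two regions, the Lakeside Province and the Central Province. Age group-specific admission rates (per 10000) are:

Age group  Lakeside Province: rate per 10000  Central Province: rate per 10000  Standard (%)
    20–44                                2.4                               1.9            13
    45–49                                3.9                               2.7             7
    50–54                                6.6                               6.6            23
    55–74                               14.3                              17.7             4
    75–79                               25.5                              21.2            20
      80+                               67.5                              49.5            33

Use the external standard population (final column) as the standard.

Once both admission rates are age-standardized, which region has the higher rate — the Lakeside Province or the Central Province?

Standard weights: 0.13, 0.07, 0.23, 0.04, 0.20, 0.33.
The Lakeside Province: 0.1300×2.4 + 0.0700×3.9 + 0.2300×6.6 + 0.0400×14.3 + 0.2000×25.5 + 0.3300×67.5 = 30.0500 per 10000.
The Central Province: 0.1300×1.9 + 0.0700×2.7 + 0.2300×6.6 + 0.0400×17.7 + 0.2000×21.2 + 0.3300×49.5 = 23.2370 per 10000.

Lakeside Province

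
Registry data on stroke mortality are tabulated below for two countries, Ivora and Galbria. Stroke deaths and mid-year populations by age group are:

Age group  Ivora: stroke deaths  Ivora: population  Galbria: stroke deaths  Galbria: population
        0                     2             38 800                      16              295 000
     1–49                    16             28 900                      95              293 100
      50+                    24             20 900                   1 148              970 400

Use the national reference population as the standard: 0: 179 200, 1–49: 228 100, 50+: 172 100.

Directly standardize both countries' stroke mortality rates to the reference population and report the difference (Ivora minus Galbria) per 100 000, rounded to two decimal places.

7.92

Age-specific rates per 100 000 for Ivora: 5.15, 55.36, 114.83.
For Galbria: 5.42, 32.41, 118.30.
Standard total = 579 400; weights = 0.3093, 0.3937, 0.2970.
Ivora: 0.3093×5.15 + 0.3937×55.36 + 0.2970×114.83 = 57.4987 per 100 000.
Galbria: 0.3093×5.42 + 0.3937×32.41 + 0.2970×118.30 = 49.5769 per 100 000.
Difference = 57.4987 − 49.5769 = 7.9218.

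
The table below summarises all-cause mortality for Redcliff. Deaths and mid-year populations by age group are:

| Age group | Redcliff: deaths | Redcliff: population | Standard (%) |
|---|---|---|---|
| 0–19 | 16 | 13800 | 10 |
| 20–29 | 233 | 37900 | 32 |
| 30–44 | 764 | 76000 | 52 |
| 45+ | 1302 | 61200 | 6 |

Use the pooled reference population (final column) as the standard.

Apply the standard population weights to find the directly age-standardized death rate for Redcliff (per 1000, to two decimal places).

8.59

Age-specific rates per 1000 for Redcliff: 1.159, 6.148, 10.053, 21.275.
Standard weights: 0.10, 0.32, 0.52, 0.06.
Standardized rate: 0.1000×1.159 + 0.3200×6.148 + 0.5200×10.053 + 0.0600×21.275 = 8.5871 per 1000.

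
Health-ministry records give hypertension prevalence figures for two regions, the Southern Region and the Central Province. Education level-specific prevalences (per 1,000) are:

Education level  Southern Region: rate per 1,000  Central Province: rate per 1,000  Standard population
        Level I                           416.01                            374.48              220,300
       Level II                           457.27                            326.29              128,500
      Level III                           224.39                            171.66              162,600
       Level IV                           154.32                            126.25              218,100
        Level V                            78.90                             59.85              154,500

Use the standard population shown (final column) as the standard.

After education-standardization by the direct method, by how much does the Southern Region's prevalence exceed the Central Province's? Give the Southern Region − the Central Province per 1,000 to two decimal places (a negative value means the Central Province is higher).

Standard total = 884,000; weights = 0.2492, 0.1454, 0.1839, 0.2467, 0.1748.
The Southern Region: 0.2492×416.01 + 0.1454×457.27 + 0.1839×224.39 + 0.2467×154.32 + 0.1748×78.90 = 263.2797 per 1,000.
The Central Province: 0.2492×374.48 + 0.1454×326.29 + 0.1839×171.66 + 0.2467×126.25 + 0.1748×59.85 = 213.9367 per 1,000.
Difference = 263.2797 − 213.9367 = 49.3430.

49.34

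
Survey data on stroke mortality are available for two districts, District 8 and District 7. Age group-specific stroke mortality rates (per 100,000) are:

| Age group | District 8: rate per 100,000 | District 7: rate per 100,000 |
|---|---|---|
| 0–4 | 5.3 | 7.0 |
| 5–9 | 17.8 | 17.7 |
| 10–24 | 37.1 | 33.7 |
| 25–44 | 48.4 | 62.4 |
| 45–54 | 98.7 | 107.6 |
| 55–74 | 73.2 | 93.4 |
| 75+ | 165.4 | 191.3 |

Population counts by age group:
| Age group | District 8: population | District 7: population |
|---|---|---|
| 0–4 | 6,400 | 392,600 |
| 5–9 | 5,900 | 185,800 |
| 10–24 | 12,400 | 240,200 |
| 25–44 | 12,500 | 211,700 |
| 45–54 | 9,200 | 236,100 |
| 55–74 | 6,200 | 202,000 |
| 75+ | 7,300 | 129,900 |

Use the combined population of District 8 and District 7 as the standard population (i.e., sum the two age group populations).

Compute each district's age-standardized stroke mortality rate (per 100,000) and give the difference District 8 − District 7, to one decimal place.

-7.8

Combined standard total = 1,658,200; weights = 0.2406, 0.1156, 0.1523, 0.1352, 0.1479, 0.1256, 0.0827.
District 8: 0.2406×5.3 + 0.1156×17.8 + 0.1523×37.1 + 0.1352×48.4 + 0.1479×98.7 + 0.1256×73.2 + 0.0827×165.4 = 53.0056 per 100,000.
District 7: 0.2406×7.0 + 0.1156×17.7 + 0.1523×33.7 + 0.1352×62.4 + 0.1479×107.6 + 0.1256×93.4 + 0.0827×191.3 = 60.7739 per 100,000.
Difference = 53.0056 − 60.7739 = -7.7683.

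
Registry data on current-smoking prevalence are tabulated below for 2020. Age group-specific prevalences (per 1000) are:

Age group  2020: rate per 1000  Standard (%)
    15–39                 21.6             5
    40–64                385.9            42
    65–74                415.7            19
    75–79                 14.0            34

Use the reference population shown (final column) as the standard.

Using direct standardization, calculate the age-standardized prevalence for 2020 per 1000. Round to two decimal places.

246.90

Standard weights: 0.05, 0.42, 0.19, 0.34.
Standardized rate: 0.0500×21.6 + 0.4200×385.9 + 0.1900×415.7 + 0.3400×14.0 = 246.9010 per 1000.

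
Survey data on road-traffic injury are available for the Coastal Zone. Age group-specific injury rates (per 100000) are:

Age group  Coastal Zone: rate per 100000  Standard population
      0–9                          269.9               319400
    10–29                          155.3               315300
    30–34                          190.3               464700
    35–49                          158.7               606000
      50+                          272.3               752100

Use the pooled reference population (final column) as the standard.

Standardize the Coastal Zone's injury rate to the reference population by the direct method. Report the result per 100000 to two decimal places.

Standard total = 2457500; weights = 0.1300, 0.1283, 0.1891, 0.2466, 0.3060.
Standardized rate: 0.1300×269.9 + 0.1283×155.3 + 0.1891×190.3 + 0.2466×158.7 + 0.3060×272.3 = 213.4582 per 100000.

213.46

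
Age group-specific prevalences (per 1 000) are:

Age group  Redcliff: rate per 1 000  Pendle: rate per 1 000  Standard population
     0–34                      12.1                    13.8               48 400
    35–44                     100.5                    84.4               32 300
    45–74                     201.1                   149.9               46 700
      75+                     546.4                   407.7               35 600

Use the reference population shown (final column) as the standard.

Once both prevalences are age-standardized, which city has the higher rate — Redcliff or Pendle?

Redcliff

Standard total = 163 000; weights = 0.2969, 0.1982, 0.2865, 0.2184.
Redcliff: 0.2969×12.1 + 0.1982×100.5 + 0.2865×201.1 + 0.2184×546.4 = 200.4601 per 1 000.
Pendle: 0.2969×13.8 + 0.1982×84.4 + 0.2865×149.9 + 0.2184×407.7 = 152.8128 per 1 000.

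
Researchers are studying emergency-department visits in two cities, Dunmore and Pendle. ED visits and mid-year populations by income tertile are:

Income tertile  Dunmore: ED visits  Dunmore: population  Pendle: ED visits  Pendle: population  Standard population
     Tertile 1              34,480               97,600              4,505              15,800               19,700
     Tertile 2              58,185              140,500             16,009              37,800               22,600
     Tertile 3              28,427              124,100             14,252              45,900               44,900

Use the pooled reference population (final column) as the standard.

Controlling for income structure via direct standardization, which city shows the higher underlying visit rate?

Income-specific rates per 1,000 for Dunmore: 353.279, 414.128, 229.065.
For Pendle: 285.127, 423.519, 310.501.
Standard total = 87,200; weights = 0.2259, 0.2592, 0.5149.
Dunmore: 0.2259×353.279 + 0.2592×414.128 + 0.5149×229.065 = 305.0908 per 1,000.
Pendle: 0.2259×285.127 + 0.2592×423.519 + 0.5149×310.501 = 334.0598 per 1,000.

Pendle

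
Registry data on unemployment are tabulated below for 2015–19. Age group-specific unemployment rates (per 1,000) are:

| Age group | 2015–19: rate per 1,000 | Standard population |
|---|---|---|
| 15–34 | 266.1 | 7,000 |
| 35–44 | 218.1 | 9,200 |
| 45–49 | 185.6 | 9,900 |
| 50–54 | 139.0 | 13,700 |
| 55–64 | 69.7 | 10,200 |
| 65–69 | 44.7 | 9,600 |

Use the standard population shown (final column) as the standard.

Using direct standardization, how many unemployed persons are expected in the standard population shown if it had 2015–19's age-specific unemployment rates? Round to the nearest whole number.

8751

Expected unemployed persons = Σ (standard pop × age-specific rate ÷ 1,000)
= 7,000×266.1/1,000 + 9,200×218.1/1,000 + 9,900×185.6/1,000 + 13,700×139.0/1,000 + 10,200×69.7/1,000 + 9,600×44.7/1,000
= 1862.70 + 2006.52 + 1837.44 + 1904.30 + 710.94 + 429.12 = 8751.02.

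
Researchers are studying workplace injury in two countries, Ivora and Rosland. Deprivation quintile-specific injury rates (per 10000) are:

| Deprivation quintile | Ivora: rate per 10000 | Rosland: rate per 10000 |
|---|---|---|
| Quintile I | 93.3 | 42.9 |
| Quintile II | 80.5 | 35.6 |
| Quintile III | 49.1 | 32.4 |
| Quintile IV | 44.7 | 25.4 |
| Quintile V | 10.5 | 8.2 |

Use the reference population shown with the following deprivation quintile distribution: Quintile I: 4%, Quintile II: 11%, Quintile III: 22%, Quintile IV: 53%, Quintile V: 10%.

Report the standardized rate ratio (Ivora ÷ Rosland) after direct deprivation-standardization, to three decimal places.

1.780

Standard weights: 0.04, 0.11, 0.22, 0.53, 0.10.
Ivora: 0.0400×93.3 + 0.1100×80.5 + 0.2200×49.1 + 0.5300×44.7 + 0.1000×10.5 = 48.1300 per 10000.
Rosland: 0.0400×42.9 + 0.1100×35.6 + 0.2200×32.4 + 0.5300×25.4 + 0.1000×8.2 = 27.0420 per 10000.
Ratio = 48.1300 ÷ 27.0420 = 1.77982.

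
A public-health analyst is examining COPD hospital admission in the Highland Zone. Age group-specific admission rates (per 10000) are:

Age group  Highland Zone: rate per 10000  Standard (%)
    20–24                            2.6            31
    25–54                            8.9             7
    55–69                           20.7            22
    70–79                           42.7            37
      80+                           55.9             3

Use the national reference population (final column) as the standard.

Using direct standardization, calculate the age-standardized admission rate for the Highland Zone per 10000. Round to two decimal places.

23.46

Standard weights: 0.31, 0.07, 0.22, 0.37, 0.03.
Standardized rate: 0.3100×2.6 + 0.0700×8.9 + 0.2200×20.7 + 0.3700×42.7 + 0.0300×55.9 = 23.4590 per 10000.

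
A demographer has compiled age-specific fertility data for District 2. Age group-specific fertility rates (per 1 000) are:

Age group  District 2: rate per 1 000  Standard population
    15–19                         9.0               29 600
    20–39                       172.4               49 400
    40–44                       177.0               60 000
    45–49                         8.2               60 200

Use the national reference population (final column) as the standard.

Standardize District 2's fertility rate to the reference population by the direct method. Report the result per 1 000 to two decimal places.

99.88

Standard total = 199 200; weights = 0.1486, 0.2480, 0.3012, 0.3022.
Standardized rate: 0.1486×9.0 + 0.2480×172.4 + 0.3012×177.0 + 0.3022×8.2 = 99.8825 per 1 000.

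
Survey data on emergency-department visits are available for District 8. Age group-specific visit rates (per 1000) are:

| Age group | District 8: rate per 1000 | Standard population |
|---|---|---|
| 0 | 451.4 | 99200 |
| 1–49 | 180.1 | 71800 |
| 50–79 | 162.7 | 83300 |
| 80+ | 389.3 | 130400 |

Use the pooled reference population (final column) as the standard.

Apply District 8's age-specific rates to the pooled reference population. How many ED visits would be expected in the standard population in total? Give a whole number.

Expected ED visits = Σ (standard pop × age-specific rate ÷ 1000)
= 99200×451.4/1000 + 71800×180.1/1000 + 83300×162.7/1000 + 130400×389.3/1000
= 44778.88 + 12931.18 + 13552.91 + 50764.72 = 122027.69.

122028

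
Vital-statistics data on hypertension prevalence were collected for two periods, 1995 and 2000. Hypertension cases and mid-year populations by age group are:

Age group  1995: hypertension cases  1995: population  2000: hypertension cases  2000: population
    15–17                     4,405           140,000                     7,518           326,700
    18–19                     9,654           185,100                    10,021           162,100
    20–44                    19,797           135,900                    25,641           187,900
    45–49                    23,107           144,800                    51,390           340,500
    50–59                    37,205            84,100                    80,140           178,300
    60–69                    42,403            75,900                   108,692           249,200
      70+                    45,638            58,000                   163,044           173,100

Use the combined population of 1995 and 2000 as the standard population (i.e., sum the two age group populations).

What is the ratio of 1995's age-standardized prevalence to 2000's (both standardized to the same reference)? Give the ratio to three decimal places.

1.016

Age-specific rates per 1,000 for 1995: 31.464, 52.156, 145.673, 159.579, 442.390, 558.669, 786.862.
For 2000: 23.012, 61.820, 136.461, 150.925, 449.467, 436.164, 941.906.
Combined standard total = 2,441,600; weights = 0.1911, 0.1422, 0.1326, 0.1988, 0.1075, 0.1332, 0.0947.
1995: 0.1911×31.464 + 0.1422×52.156 + 0.1326×145.673 + 0.1988×159.579 + 0.1075×442.390 + 0.1332×558.669 + 0.0947×786.862 = 260.8764 per 1,000.
2000: 0.1911×23.012 + 0.1422×61.820 + 0.1326×136.461 + 0.1988×150.925 + 0.1075×449.467 + 0.1332×436.164 + 0.0947×941.906 = 256.8173 per 1,000.
Ratio = 260.8764 ÷ 256.8173 = 1.01581.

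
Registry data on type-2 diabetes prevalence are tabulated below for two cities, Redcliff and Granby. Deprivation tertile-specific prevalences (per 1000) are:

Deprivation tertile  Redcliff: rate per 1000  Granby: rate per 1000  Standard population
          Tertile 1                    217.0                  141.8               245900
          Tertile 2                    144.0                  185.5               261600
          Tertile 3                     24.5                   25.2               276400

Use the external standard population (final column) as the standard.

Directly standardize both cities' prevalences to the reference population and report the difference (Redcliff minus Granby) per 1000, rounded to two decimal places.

Standard total = 783900; weights = 0.3137, 0.3337, 0.3526.
Redcliff: 0.3137×217.0 + 0.3337×144.0 + 0.3526×24.5 = 124.7640 per 1000.
Granby: 0.3137×141.8 + 0.3337×185.5 + 0.3526×25.2 = 115.2707 per 1000.
Difference = 124.7640 − 115.2707 = 9.4933.

9.49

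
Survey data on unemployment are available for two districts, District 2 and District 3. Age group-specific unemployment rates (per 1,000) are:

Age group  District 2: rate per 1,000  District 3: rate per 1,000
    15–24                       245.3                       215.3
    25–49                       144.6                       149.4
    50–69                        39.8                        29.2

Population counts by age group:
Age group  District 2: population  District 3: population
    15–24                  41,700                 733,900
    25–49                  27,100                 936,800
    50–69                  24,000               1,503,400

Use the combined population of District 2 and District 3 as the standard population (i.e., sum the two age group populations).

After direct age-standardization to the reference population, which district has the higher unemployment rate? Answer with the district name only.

Combined standard total = 3,266,900; weights = 0.2374, 0.2951, 0.4675.
District 2: 0.2374×245.3 + 0.2951×144.6 + 0.4675×39.8 = 119.5094 per 1,000.
District 3: 0.2374×215.3 + 0.2951×149.4 + 0.4675×29.2 = 108.8474 per 1,000.

District 2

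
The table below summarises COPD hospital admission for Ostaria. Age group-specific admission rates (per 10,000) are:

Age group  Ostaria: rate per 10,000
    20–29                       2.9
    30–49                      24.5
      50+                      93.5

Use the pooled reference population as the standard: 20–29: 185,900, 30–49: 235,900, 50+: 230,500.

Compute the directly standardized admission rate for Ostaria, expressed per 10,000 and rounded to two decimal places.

Standard total = 652,300; weights = 0.2850, 0.3616, 0.3534.
Standardized rate: 0.2850×2.9 + 0.3616×24.5 + 0.3534×93.5 = 42.7264 per 10,000.

42.73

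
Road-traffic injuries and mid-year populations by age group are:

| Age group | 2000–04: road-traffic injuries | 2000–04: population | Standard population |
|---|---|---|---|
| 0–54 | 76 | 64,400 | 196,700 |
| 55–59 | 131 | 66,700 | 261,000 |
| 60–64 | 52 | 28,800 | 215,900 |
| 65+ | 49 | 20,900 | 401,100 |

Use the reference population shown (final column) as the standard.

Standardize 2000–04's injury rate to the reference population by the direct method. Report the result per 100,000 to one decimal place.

193.1

Age-specific rates per 100,000 for 2000–04: 118.01, 196.40, 180.56, 234.45.
Standard total = 1,074,700; weights = 0.1830, 0.2429, 0.2009, 0.3732.
Standardized rate: 0.1830×118.01 + 0.2429×196.40 + 0.2009×180.56 + 0.3732×234.45 = 193.0712 per 100,000.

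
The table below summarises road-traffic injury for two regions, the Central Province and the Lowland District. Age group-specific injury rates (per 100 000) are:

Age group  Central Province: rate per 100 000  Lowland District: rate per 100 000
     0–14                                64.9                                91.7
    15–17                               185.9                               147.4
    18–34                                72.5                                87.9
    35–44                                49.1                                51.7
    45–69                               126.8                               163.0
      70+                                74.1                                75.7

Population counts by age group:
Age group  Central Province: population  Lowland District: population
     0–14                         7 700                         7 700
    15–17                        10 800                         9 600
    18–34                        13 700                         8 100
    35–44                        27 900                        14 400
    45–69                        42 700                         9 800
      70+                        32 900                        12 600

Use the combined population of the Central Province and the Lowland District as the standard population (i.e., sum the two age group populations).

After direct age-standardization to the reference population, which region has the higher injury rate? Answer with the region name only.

Lowland District

Combined standard total = 197 900; weights = 0.0778, 0.1031, 0.1102, 0.2137, 0.2653, 0.2299.
The Central Province: 0.0778×64.9 + 0.1031×185.9 + 0.1102×72.5 + 0.2137×49.1 + 0.2653×126.8 + 0.2299×74.1 = 93.3694 per 100 000.
The Lowland District: 0.0778×91.7 + 0.1031×147.4 + 0.1102×87.9 + 0.2137×51.7 + 0.2653×163.0 + 0.2299×75.7 = 103.7096 per 100 000.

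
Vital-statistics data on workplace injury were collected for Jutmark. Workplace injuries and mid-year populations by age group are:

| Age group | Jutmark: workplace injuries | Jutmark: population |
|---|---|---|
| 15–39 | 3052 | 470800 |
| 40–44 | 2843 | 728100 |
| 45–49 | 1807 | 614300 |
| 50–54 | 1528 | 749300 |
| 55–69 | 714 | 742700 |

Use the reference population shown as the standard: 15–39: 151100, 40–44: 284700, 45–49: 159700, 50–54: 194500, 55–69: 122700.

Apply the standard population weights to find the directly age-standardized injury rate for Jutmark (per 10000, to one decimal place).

Age-specific rates per 10000 for Jutmark: 64.83, 39.05, 29.42, 20.39, 9.61.
Standard total = 912700; weights = 0.1656, 0.3119, 0.1750, 0.2131, 0.1344.
Standardized rate: 0.1656×64.83 + 0.3119×39.05 + 0.1750×29.42 + 0.2131×20.39 + 0.1344×9.61 = 33.6971 per 10000.

33.7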